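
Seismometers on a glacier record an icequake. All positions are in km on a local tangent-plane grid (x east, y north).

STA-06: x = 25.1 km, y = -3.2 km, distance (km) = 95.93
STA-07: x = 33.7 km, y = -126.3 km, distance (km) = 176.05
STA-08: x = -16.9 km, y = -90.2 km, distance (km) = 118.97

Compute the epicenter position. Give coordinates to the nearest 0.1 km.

x ≈ -68.7 km, y ≈ 16.9 km

Circle about each station: (x − 25.1)² + (y + 3.2)² = 95.93²; (x − 33.7)² + (y + 126.3)² = 176.05²; (x + 16.9)² + (y + 90.2)² = 118.97².
Subtracting the STA-06 equation from the STA-07 and STA-08 equations removes the quadratic terms:
17.2 x − 246.2 y = -5343.91
-84.0 x − 174.0 y = 2830.10
Solving the 2×2 system: x ≈ -68.7, y ≈ 16.9 km.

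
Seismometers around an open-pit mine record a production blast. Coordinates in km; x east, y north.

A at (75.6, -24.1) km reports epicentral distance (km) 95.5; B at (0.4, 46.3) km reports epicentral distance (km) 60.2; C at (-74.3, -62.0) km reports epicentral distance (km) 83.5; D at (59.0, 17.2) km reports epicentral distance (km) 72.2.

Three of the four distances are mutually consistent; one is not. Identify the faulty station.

Solve using three stations at a time. Using B, C, D (subtract circle equations pairwise → linear system) gives (x, y) ≈ (-6.3, -13.5).
Distances from that point to each station vs reported:
  A: calculated 82.6 vs reported 95.5 → residual 12.9 km
  B: calculated 60.2 vs reported 60.2 → residual 0.0 km
  C: calculated 83.5 vs reported 83.5 → residual 0.0 km
  D: calculated 72.2 vs reported 72.2 → residual 0.0 km
B, C, D are mutually consistent (residuals ≈ 0); A is off by 12.9 km.

A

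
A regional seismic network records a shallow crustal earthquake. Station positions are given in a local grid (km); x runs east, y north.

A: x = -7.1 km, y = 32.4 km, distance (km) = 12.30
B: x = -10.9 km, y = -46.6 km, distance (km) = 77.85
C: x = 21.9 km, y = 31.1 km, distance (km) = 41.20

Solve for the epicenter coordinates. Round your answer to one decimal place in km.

Circle about each station: (x + 7.1)² + (y − 32.4)² = 12.30²; (x + 10.9)² + (y + 46.6)² = 77.85²; (x − 21.9)² + (y − 31.1)² = 41.20².
Subtracting pairs of circle equations eliminates x²+y² and gives linear equations (the radical axes):
-7.6 x − 158.0 y = -4719.13
58.0 x − 2.6 y = -1199.50
Solving the 2×2 system: x ≈ -19.3, y ≈ 30.8 km.
Check against A (with the unrounded x, y): √((x + 7.1)²+(y − 32.4)²) = 12.31 ≈ 12.30 km. ✓

-19.3 km east, 30.8 km north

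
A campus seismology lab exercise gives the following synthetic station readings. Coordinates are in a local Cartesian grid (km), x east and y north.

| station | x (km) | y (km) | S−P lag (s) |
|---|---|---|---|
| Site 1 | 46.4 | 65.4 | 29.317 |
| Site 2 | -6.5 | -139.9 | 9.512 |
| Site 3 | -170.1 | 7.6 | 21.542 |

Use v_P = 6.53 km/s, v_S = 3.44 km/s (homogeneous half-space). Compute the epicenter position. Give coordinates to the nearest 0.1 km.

-70.2 km east, -113.0 km north

Distance from S−P lag: d = Δt · v_P v_S / (v_P − v_S) = Δt · (6.53·3.44)/(6.53−3.44) ≈ 7.2696·Δt.
So d_Site 1 = 213.12, d_Site 2 = 69.15, d_Site 3 = 156.60 km.
Circle about each station: (x − 46.4)² + (y − 65.4)² = 213.12²; (x + 6.5)² + (y + 139.9)² = 69.15²; (x + 170.1)² + (y − 7.6)² = 156.60².
Subtracting the Site 1 equation from the Site 2 and Site 3 equations removes the quadratic terms:
-105.8 x − 410.6 y = 53822.55
-433.0 x − 115.6 y = 43458.22
Solving the 2×2 system: x ≈ -70.2, y ≈ -113.0 km.
Check against Site 1 (with the unrounded x, y): √((x − 46.4)²+(y − 65.4)²) = 213.12 ≈ 213.12 km. ✓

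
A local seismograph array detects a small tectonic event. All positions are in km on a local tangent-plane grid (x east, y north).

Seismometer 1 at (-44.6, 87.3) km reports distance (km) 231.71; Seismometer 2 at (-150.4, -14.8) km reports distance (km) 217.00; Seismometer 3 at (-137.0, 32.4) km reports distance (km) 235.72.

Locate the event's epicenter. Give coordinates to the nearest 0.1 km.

(32.8, -131.1)

Circle about each station: (x + 44.6)² + (y − 87.3)² = 231.71²; (x + 150.4)² + (y + 14.8)² = 217.00²; (x + 137.0)² + (y − 32.4)² = 235.72².
Subtracting the Seismometer 1 equation from the Seismometer 2 and Seismometer 3 equations removes the quadratic terms:
-211.6 x − 204.2 y = 19829.27
-184.8 x − 109.8 y = 8333.92
Solving the 2×2 system: x ≈ 32.8, y ≈ -131.1 km.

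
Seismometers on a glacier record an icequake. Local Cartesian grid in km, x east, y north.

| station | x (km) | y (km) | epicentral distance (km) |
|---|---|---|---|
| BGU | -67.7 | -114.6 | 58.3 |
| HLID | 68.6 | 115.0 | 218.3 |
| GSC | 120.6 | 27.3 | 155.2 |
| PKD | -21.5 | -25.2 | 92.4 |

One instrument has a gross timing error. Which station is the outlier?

BGU

Solve using three stations at a time. Using HLID, GSC, PKD (subtract circle equations pairwise → linear system) gives (x, y) ≈ (32.2, -100.2).
Distances from that point to each station vs reported:
  BGU: calculated 101.0 vs reported 58.3 → residual 42.7 km
  HLID: calculated 218.2 vs reported 218.3 → residual 0.1 km
  GSC: calculated 155.1 vs reported 155.2 → residual 0.1 km
  PKD: calculated 92.3 vs reported 92.4 → residual 0.1 km
HLID, GSC, PKD are mutually consistent (residuals ≈ 0); BGU is off by 42.7 km.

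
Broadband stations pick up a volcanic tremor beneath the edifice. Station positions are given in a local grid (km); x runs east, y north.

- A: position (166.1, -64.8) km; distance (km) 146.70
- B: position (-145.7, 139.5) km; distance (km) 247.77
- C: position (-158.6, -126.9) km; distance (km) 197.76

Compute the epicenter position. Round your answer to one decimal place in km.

x ≈ 20.9 km, y ≈ -43.9 km

Circle about each station: (x − 166.1)² + (y + 64.8)² = 146.70²; (x + 145.7)² + (y − 139.5)² = 247.77²; (x + 158.6)² + (y + 126.9)² = 197.76².
Subtracting the A equation from the B and C equations removes the quadratic terms:
-623.6 x + 408.6 y = -30968.59
-649.4 x − 124.2 y = -8118.81
Solving the 2×2 system: x ≈ 20.9, y ≈ -43.9 km.
Check against A (with the unrounded x, y): √((x − 166.1)²+(y + 64.8)²) = 146.70 ≈ 146.70 km. ✓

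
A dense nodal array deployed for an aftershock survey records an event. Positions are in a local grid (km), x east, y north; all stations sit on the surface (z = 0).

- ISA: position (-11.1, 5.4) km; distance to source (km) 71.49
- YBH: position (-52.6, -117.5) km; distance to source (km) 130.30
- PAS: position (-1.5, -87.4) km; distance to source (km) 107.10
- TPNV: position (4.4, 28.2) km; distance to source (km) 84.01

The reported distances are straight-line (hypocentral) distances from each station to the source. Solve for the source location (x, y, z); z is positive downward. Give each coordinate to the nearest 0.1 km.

x ≈ -28.2 km, y ≈ -9.0 km, depth ≈ 67.9 km

Each station gives a sphere (x−x_i)² + (y−y_i)² + z² = d_i² (stations at z=0).
Subtracting the ISA sphere from YBH and PAS: z² cancels, leaving linear equations in x and y:
-83.0 x − 245.8 y = 4553.37
19.2 x − 185.6 y = 1129.05
Solving: x ≈ -28.204, y ≈ -9.001 km (keep extra digits for the depth step; rounded: -28.2, -9.0).
Then from the ISA sphere: z² = 71.49² − (x + 11.1)² − (y − 5.4)² with x = -28.204, y = -9.001, so z ≈ 67.903 ≈ 67.9 km.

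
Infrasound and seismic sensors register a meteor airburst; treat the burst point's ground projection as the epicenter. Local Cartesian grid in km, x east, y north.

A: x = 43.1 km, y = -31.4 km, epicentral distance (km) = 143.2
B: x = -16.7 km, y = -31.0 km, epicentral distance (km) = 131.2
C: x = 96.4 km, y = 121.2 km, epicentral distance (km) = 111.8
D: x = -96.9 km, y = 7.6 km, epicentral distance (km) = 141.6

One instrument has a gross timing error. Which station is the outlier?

D

Solve using three stations at a time. Using A, B, C (subtract circle equations pairwise → linear system) gives (x, y) ≈ (-13.5, 100.2).
Distances from that point to each station vs reported:
  A: calculated 143.2 vs reported 143.2 → residual 0.0 km
  B: calculated 131.2 vs reported 131.2 → residual 0.0 km
  C: calculated 111.8 vs reported 111.8 → residual 0.0 km
  D: calculated 124.6 vs reported 141.6 → residual 17.0 km
A, B, C are mutually consistent (residuals ≈ 0); D is off by 17.0 km.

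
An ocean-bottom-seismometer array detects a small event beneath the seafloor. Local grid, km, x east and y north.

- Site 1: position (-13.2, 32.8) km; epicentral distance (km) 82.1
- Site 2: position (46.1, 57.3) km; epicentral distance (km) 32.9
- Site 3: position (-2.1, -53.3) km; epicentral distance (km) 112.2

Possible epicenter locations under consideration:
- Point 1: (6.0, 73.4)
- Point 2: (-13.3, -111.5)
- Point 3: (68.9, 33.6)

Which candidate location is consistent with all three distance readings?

For each candidate, compare |candidate − station| to the reported distance:
Point 1: residuals Site 1 37.2, Site 2 10.3, Site 3 14.8 → max 37.2 km
Point 2: residuals Site 1 62.2, Site 2 146.0, Site 3 52.9 → max 146.0 km
Point 3: residuals Site 1 0.0, Site 2 0.0, Site 3 0.0 → max 0.0 km
Only Point 3 has all residuals ≈ 0.

Point 3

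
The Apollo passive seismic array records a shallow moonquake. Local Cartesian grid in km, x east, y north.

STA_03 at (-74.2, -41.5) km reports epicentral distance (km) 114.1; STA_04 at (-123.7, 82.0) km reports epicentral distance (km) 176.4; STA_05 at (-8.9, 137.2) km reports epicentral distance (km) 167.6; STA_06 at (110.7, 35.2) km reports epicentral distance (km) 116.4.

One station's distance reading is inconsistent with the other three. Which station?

STA_03

Solve using three stations at a time. Using STA_04, STA_05, STA_06 (subtract circle equations pairwise → linear system) gives (x, y) ≈ (13.5, -28.9).
Distances from that point to each station vs reported:
  STA_03: calculated 88.6 vs reported 114.1 → residual 25.5 km
  STA_04: calculated 176.4 vs reported 176.4 → residual 0.0 km
  STA_05: calculated 167.6 vs reported 167.6 → residual 0.0 km
  STA_06: calculated 116.5 vs reported 116.4 → residual 0.1 km
STA_04, STA_05, STA_06 are mutually consistent (residuals ≈ 0); STA_03 is off by 25.5 km.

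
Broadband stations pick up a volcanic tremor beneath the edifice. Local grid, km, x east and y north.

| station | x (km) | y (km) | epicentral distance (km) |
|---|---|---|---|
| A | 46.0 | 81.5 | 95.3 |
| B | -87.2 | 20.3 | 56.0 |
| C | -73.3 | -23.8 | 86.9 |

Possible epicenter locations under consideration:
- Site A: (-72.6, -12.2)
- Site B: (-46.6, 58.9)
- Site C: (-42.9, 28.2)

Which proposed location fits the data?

Site B

For each candidate, compare |candidate − station| to the reported distance:
Site A: residuals A 55.8, B 20.4, C 75.3 → max 75.3 km
Site B: residuals A 0.0, B 0.0, C 0.0 → max 0.0 km
Site C: residuals A 8.4, B 11.0, C 26.7 → max 26.7 km
Only Site B has all residuals ≈ 0.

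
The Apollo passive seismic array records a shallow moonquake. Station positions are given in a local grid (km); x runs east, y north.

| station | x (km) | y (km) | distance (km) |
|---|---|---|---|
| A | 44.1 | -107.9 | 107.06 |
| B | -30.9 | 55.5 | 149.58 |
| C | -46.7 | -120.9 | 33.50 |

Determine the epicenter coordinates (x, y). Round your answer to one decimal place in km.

Circle about each station: (x − 44.1)² + (y + 107.9)² = 107.06²; (x + 30.9)² + (y − 55.5)² = 149.58²; (x + 46.7)² + (y + 120.9)² = 33.50².
Subtracting the A equation from the B and C equations removes the quadratic terms:
-150.0 x + 326.8 y = -20464.49
-181.6 x − 26.0 y = 13550.07
Solving the 2×2 system: x ≈ -61.6, y ≈ -90.9 km.

x ≈ -61.6 km, y ≈ -90.9 km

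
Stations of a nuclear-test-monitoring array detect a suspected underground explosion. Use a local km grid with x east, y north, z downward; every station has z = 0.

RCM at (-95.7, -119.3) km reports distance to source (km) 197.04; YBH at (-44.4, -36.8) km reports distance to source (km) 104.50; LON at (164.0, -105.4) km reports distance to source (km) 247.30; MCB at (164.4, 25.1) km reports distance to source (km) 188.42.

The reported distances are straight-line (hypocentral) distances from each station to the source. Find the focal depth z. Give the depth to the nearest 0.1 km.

depth ≈ 33.2 km

Each station gives a sphere (x−x_i)² + (y−y_i)² + z² = d_i² (stations at z=0).
Subtracting the RCM sphere from YBH and LON: z² cancels, leaving linear equations in x and y:
102.6 x + 165.0 y = 7839.13
519.4 x + 27.8 y = -7718.35
Solving: x ≈ -18.002, y ≈ 58.704 km (keep extra digits for the depth step; rounded: -18.0, 58.7).
Then from the RCM sphere: z² = 197.04² − (x + 95.7)² − (y + 119.3)² with x = -18.002, y = 58.704, so z ≈ 33.202 ≈ 33.2 km.
Check against MCB (with the unrounded solution): distance 188.42 ≈ 188.42 km. ✓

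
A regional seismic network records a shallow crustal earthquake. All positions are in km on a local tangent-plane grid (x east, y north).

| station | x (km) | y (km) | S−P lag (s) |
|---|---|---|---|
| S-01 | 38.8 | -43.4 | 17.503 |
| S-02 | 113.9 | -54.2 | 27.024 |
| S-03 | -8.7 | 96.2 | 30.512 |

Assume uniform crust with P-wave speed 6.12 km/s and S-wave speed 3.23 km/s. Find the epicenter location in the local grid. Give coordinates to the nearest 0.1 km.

-63.8 km east, -105.1 km north

Distance from S−P lag: d = Δt · v_P v_S / (v_P − v_S) = Δt · (6.12·3.23)/(6.12−3.23) ≈ 6.8400·Δt.
So d_S-01 = 119.72, d_S-02 = 184.84, d_S-03 = 208.70 km.
Circle about each station: (x − 38.8)² + (y + 43.4)² = 119.72²; (x − 113.9)² + (y + 54.2)² = 184.84²; (x + 8.7)² + (y − 96.2)² = 208.70².
Subtracting the S-01 equation from the S-02 and S-03 equations removes the quadratic terms:
150.2 x − 21.6 y = -7311.10
-95.0 x + 279.2 y = -23281.68
Solving the 2×2 system: x ≈ -63.8, y ≈ -105.1 km.
Check against S-01 (with the unrounded x, y): √((x − 38.8)²+(y + 43.4)²) = 119.71 ≈ 119.72 km. ✓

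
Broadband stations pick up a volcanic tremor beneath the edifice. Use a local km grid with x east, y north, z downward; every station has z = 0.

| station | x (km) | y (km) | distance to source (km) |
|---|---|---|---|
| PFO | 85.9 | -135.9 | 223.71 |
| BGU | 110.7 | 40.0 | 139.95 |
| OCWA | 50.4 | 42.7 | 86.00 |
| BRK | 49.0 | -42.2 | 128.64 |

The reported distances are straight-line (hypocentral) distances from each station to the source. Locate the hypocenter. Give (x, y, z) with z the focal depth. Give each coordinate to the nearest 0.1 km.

Each station gives a sphere (x−x_i)² + (y−y_i)² + z² = d_i² (stations at z=0).
Subtracting the PFO sphere from BGU and OCWA: z² cancels, leaving linear equations in x and y:
49.6 x + 351.8 y = 18467.03
-71.0 x + 357.2 y = 21165.99
Solving: x ≈ -19.903, y ≈ 55.299 km (keep extra digits for the depth step; rounded: -19.9, 55.3).
Then from the PFO sphere: z² = 223.71² − (x − 85.9)² − (y + 135.9)² with x = -19.903, y = 55.299, so z ≈ 47.904 ≈ 47.9 km.

(-19.9, 55.3, 47.9)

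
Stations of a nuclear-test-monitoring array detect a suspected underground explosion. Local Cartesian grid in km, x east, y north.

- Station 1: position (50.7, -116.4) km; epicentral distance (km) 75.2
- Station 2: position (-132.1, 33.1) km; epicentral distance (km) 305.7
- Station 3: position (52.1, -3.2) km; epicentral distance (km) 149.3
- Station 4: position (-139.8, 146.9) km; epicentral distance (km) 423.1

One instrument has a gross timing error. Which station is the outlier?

Solve using three stations at a time. Using Station 1, Station 2, Station 3 (subtract circle equations pairwise → linear system) gives (x, y) ≈ (123.8, -134.2).
Distances from that point to each station vs reported:
  Station 1: calculated 75.2 vs reported 75.2 → residual 0.0 km
  Station 2: calculated 305.7 vs reported 305.7 → residual 0.0 km
  Station 3: calculated 149.3 vs reported 149.3 → residual 0.0 km
  Station 4: calculated 385.3 vs reported 423.1 → residual 37.8 km
Station 1, Station 2, Station 3 are mutually consistent (residuals ≈ 0); Station 4 is off by 37.8 km.

Station 4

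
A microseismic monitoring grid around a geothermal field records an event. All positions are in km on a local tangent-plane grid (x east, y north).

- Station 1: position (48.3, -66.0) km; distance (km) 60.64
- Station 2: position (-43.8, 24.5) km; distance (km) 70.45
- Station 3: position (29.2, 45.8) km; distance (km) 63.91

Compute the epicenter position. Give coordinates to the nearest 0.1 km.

Circle about each station: (x − 48.3)² + (y + 66.0)² = 60.64²; (x + 43.8)² + (y − 24.5)² = 70.45²; (x − 29.2)² + (y − 45.8)² = 63.91².
Subtracting pairs of circle equations eliminates x²+y² and gives linear equations (the radical axes):
-184.2 x + 181.0 y = -5456.19
-38.2 x + 223.6 y = -4145.89
Solving the 2×2 system: x ≈ 13.7, y ≈ -16.2 km.
Check against Station 1 (with the unrounded x, y): √((x − 48.3)²+(y + 66.0)²) = 60.64 ≈ 60.64 km. ✓

13.7 km east, -16.2 km north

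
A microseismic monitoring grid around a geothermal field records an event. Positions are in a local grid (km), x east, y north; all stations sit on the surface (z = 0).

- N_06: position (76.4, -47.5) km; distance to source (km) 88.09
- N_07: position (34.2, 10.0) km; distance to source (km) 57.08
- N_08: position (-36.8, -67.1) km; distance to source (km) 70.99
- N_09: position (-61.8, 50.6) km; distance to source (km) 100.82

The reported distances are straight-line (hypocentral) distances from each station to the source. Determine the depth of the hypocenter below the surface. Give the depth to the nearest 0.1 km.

Each station gives a sphere (x−x_i)² + (y−y_i)² + z² = d_i² (stations at z=0).
Subtracting the N_06 sphere from N_07 and N_08: z² cancels, leaving linear equations in x and y:
-84.4 x + 115.0 y = -2321.85
-226.4 x − 39.2 y = 483.71
Solving: x ≈ 1.206, y ≈ -19.305 km (keep extra digits for the depth step; rounded: 1.2, -19.3).
Then from the N_06 sphere: z² = 88.09² − (x − 76.4)² − (y + 47.5)² with x = 1.206, y = -19.305, so z ≈ 36.204 ≈ 36.2 km.

36.2 km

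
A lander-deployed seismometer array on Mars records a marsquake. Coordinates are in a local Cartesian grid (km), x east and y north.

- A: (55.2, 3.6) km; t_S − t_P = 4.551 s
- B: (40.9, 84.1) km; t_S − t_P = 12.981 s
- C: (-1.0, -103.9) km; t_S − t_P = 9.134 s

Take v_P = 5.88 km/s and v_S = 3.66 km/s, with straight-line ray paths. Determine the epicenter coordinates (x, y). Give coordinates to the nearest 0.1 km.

60.5 km east, -40.2 km north

Distance from S−P lag: d = Δt · v_P v_S / (v_P − v_S) = Δt · (5.88·3.66)/(5.88−3.66) ≈ 9.6941·Δt.
So d_A = 44.12, d_B = 125.84, d_C = 88.55 km.
Circle about each station: (x − 55.2)² + (y − 3.6)² = 44.12²; (x − 40.9)² + (y − 84.1)² = 125.84²; (x + 1.0)² + (y + 103.9)² = 88.55².
Subtracting the A equation from the B and C equations removes the quadratic terms:
-28.6 x + 161.0 y = -8203.51
-112.4 x − 215.0 y = 1841.68
Solving the 2×2 system: x ≈ 60.5, y ≈ -40.2 km.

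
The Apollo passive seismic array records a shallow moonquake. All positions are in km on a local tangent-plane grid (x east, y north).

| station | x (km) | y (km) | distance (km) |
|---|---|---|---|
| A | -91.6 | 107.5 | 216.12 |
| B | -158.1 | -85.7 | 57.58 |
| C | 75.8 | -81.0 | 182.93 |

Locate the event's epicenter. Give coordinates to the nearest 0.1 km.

Circle about each station: (x + 91.6)² + (y − 107.5)² = 216.12²; (x + 158.1)² + (y + 85.7)² = 57.58²; (x − 75.8)² + (y + 81.0)² = 182.93².
Subtracting pairs of circle equations eliminates x²+y² and gives linear equations (the radical axes):
-133.0 x − 386.4 y = 55785.69
334.8 x − 377.0 y = 5604.30
Solving the 2×2 system: x ≈ -105.1, y ≈ -108.2 km.

(-105.1, -108.2)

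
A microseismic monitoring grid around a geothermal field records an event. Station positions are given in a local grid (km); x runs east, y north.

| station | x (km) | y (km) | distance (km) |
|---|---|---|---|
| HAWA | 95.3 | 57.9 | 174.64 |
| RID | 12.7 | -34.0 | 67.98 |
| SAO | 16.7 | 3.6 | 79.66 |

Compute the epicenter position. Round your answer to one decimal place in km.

(-55.2, -30.7)

Circle about each station: (x − 95.3)² + (y − 57.9)² = 174.64²; (x − 12.7)² + (y + 34.0)² = 67.98²; (x − 16.7)² + (y − 3.6)² = 79.66².
Subtracting the HAWA equation from the RID and SAO equations removes the quadratic terms:
-165.2 x − 183.8 y = 14760.64
-157.2 x − 108.6 y = 12010.76
Solving the 2×2 system: x ≈ -55.2, y ≈ -30.7 km.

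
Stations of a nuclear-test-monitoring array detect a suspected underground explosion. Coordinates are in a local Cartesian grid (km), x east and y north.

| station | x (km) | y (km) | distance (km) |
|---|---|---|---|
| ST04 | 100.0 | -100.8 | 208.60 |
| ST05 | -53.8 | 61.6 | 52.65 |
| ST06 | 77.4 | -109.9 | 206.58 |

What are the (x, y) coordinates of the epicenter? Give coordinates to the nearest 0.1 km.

Circle about each station: (x − 100.0)² + (y + 100.8)² = 208.60²; (x + 53.8)² + (y − 61.6)² = 52.65²; (x − 77.4)² + (y + 109.9)² = 206.58².
Subtracting the ST04 equation from the ST05 and ST06 equations removes the quadratic terms:
-307.6 x + 324.8 y = 27270.30
-45.2 x − 18.2 y = -1253.21
Solving the 2×2 system: x ≈ -4.4, y ≈ 79.8 km.
Check against ST04 (with the unrounded x, y): √((x − 100.0)²+(y + 100.8)²) = 208.60 ≈ 208.60 km. ✓

(-4.4, 79.8)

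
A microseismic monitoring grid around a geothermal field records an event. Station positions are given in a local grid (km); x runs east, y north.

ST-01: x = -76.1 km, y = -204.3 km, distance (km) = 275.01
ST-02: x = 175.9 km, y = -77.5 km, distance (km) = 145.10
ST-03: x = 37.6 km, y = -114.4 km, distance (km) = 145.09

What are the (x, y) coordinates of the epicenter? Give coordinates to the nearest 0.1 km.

x ≈ 74.2 km, y ≈ 26.0 km

Circle about each station: (x + 76.1)² + (y + 204.3)² = 275.01²; (x − 175.9)² + (y + 77.5)² = 145.10²; (x − 37.6)² + (y + 114.4)² = 145.09².
Subtracting the ST-01 equation from the ST-02 and ST-03 equations removes the quadratic terms:
504.0 x + 253.6 y = 43993.85
227.4 x + 179.8 y = 21550.81
Solving the 2×2 system: x ≈ 74.2, y ≈ 26.0 km.
Check against ST-01 (with the unrounded x, y): √((x + 76.1)²+(y + 204.3)²) = 275.02 ≈ 275.01 km. ✓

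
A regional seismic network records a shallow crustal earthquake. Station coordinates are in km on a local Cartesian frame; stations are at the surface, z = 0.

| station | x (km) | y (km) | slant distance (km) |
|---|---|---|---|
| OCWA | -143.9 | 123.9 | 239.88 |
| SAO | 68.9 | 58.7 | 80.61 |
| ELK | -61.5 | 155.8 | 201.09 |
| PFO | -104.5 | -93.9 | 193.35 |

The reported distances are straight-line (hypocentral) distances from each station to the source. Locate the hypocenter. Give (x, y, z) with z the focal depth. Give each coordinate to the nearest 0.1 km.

Each station gives a sphere (x−x_i)² + (y−y_i)² + z² = d_i² (stations at z=0).
Subtracting the OCWA sphere from SAO and ELK: z² cancels, leaving linear equations in x and y:
425.6 x − 130.4 y = 23178.92
164.8 x + 63.8 y = 9102.70
Solving: x ≈ 54.803, y ≈ 1.115 km (keep extra digits for the depth step; rounded: 54.8, 1.1).
Then from the OCWA sphere: z² = 239.88² − (x + 143.9)² − (y − 123.9)² with x = 54.803, y = 1.115, so z ≈ 54.620 ≈ 54.6 km.
Check against PFO (with the unrounded solution): distance 193.36 ≈ 193.35 km. ✓

x ≈ 54.8 km, y ≈ 1.1 km, depth ≈ 54.6 km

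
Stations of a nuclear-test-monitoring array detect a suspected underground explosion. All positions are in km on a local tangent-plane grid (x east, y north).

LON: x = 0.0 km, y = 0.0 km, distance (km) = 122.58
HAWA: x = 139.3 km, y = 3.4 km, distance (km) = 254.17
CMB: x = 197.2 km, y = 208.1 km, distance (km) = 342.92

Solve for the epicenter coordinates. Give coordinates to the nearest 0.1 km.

Circle about each station: x² + y² = 122.58²; (x − 139.3)² + (y − 3.4)² = 254.17²; (x − 197.2)² + (y − 208.1)² = 342.92².
Subtracting pairs of circle equations eliminates x²+y² and gives linear equations (the radical axes):
278.6 x + 6.8 y = -30160.48
394.4 x + 416.2 y = -20374.82
Solving the 2×2 system: x ≈ -109.6, y ≈ 54.9 km.

(-109.6, 54.9)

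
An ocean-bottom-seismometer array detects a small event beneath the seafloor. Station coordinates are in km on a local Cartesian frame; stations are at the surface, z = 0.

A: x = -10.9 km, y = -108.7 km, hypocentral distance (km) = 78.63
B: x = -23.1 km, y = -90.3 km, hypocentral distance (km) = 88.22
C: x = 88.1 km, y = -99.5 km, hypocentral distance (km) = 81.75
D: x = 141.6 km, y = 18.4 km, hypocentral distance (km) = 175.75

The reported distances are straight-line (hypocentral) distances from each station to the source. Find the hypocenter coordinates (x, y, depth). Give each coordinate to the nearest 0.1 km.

Each station gives a sphere (x−x_i)² + (y−y_i)² + z² = d_i² (stations at z=0).
Subtracting the A sphere from B and C: z² cancels, leaving linear equations in x and y:
-24.4 x + 36.8 y = -4846.89
198.0 x + 18.4 y = 5226.97
Solving: x ≈ 36.396, y ≈ -107.577 km (keep extra digits for the depth step; rounded: 36.4, -107.6).
Then from the A sphere: z² = 78.63² − (x + 10.9)² − (y + 108.7)² with x = 36.396, y = -107.577, so z ≈ 62.805 ≈ 62.8 km.

(36.4, -107.6, 62.8)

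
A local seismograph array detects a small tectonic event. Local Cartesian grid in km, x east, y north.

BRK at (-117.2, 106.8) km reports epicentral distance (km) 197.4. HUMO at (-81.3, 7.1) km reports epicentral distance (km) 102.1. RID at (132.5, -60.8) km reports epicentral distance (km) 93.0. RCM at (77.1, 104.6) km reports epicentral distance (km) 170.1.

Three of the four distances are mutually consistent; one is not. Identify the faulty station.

RID

Solve using three stations at a time. Using BRK, HUMO, RCM (subtract circle equations pairwise → linear system) gives (x, y) ≈ (4.0, -49.0).
Distances from that point to each station vs reported:
  BRK: calculated 197.4 vs reported 197.4 → residual 0.0 km
  HUMO: calculated 102.1 vs reported 102.1 → residual 0.0 km
  RID: calculated 129.0 vs reported 93.0 → residual 36.0 km
  RCM: calculated 170.1 vs reported 170.1 → residual 0.0 km
BRK, HUMO, RCM are mutually consistent (residuals ≈ 0); RID is off by 36.0 km.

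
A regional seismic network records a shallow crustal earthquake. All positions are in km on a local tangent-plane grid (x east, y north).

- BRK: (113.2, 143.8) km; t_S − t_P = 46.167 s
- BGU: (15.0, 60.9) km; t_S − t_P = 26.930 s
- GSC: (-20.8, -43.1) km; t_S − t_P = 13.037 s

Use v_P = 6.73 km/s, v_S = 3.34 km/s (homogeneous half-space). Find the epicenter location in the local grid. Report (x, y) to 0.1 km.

(-101.3, -74.6)

Distance from S−P lag: d = Δt · v_P v_S / (v_P − v_S) = Δt · (6.73·3.34)/(6.73−3.34) ≈ 6.6307·Δt.
So d_BRK = 306.12, d_BGU = 178.57, d_GSC = 86.44 km.
Circle about each station: (x − 113.2)² + (y − 143.8)² = 306.12²; (x − 15.0)² + (y − 60.9)² = 178.57²; (x + 20.8)² + (y + 43.1)² = 86.44².
Subtracting the BRK equation from the BGU and GSC equations removes the quadratic terms:
-196.4 x − 165.8 y = 32263.34
-268.0 x − 373.8 y = 55035.15
Solving the 2×2 system: x ≈ -101.3, y ≈ -74.6 km.
Check against BRK (with the unrounded x, y): √((x − 113.2)²+(y − 143.8)²) = 306.12 ≈ 306.12 km. ✓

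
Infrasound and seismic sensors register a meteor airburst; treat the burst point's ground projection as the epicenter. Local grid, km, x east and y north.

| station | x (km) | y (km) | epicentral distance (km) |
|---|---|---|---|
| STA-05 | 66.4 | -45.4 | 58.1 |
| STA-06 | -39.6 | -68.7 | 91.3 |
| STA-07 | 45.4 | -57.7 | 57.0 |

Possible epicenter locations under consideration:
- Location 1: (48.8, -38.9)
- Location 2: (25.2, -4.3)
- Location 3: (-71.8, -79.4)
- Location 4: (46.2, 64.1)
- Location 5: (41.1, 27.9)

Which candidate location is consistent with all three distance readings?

For each candidate, compare |candidate − station| to the reported distance:
Location 1: residuals STA-05 39.3, STA-06 2.0, STA-07 37.9 → max 39.3 km
Location 2: residuals STA-05 0.1, STA-06 0.1, STA-07 0.1 → max 0.1 km
Location 3: residuals STA-05 84.2, STA-06 57.4, STA-07 62.2 → max 84.2 km
Location 4: residuals STA-05 53.2, STA-06 66.8, STA-07 64.8 → max 66.8 km
Location 5: residuals STA-05 19.4, STA-06 34.6, STA-07 28.7 → max 34.6 km
Only Location 2 has all residuals ≈ 0.

Location 2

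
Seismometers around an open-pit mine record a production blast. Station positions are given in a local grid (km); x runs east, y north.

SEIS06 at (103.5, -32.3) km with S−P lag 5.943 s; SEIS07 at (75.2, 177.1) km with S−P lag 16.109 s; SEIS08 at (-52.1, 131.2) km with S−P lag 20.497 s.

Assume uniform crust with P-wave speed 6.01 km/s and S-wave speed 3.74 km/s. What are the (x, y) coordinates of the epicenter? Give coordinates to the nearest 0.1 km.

Distance from S−P lag: d = Δt · v_P v_S / (v_P − v_S) = Δt · (6.01·3.74)/(6.01−3.74) ≈ 9.9019·Δt.
So d_SEIS06 = 58.85, d_SEIS07 = 159.51, d_SEIS08 = 202.96 km.
Circle about each station: (x − 103.5)² + (y + 32.3)² = 58.85²; (x − 75.2)² + (y − 177.1)² = 159.51²; (x + 52.1)² + (y − 131.2)² = 202.96².
Subtracting pairs of circle equations eliminates x²+y² and gives linear equations (the radical axes):
-56.6 x + 418.8 y = 3283.79
-311.2 x + 327.0 y = -29557.13
Solving the 2×2 system: x ≈ 120.3, y ≈ 24.1 km.

(120.3, 24.1)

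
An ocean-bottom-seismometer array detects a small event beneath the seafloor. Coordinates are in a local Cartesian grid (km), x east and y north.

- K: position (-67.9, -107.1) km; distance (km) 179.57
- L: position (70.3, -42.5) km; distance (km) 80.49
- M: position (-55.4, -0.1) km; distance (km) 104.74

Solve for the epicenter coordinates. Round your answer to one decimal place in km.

Circle about each station: (x + 67.9)² + (y + 107.1)² = 179.57²; (x − 70.3)² + (y + 42.5)² = 80.49²; (x + 55.4)² + (y + 0.1)² = 104.74².
Subtracting pairs of circle equations eliminates x²+y² and gives linear equations (the radical axes):
276.4 x + 129.2 y = 16434.26
25.0 x + 214.0 y = 8263.27
Solving the 2×2 system: x ≈ 43.8, y ≈ 33.5 km.
Check against K (with the unrounded x, y): √((x + 67.9)²+(y + 107.1)²) = 179.57 ≈ 179.57 km. ✓

(43.8, 33.5)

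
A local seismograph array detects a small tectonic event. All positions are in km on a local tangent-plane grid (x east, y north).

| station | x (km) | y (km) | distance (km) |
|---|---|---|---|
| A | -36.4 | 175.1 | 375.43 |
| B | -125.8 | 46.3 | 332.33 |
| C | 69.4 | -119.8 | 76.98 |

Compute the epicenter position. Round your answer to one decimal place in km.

(136.0, -158.4)

Circle about each station: (x + 36.4)² + (y − 175.1)² = 375.43²; (x + 125.8)² + (y − 46.3)² = 332.33²; (x − 69.4)² + (y + 119.8)² = 76.98².
Subtracting the A equation from the B and C equations removes the quadratic terms:
-178.8 x − 257.6 y = 16488.82
211.6 x − 589.8 y = 122205.19
Solving the 2×2 system: x ≈ 136.0, y ≈ -158.4 km.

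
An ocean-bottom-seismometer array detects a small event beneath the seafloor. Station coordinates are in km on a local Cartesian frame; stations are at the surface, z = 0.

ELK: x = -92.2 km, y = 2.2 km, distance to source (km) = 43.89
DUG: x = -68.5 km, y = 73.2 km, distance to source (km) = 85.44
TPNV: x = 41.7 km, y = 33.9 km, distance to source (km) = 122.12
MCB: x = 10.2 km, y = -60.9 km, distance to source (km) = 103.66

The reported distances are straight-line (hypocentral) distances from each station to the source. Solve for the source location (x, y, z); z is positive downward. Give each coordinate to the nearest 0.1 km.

Each station gives a sphere (x−x_i)² + (y−y_i)² + z² = d_i² (stations at z=0).
Subtracting the ELK sphere from DUG and TPNV: z² cancels, leaving linear equations in x and y:
47.4 x + 142.0 y = -3828.85
267.8 x + 63.4 y = -18604.54
Solving: x ≈ -68.502, y ≈ -4.098 km (keep extra digits for the depth step; rounded: -68.5, -4.1).
Then from the ELK sphere: z² = 43.89² − (x + 92.2)² − (y − 2.2)² with x = -68.502, y = -4.098, so z ≈ 36.402 ≈ 36.4 km.
Check against MCB (with the unrounded solution): distance 103.66 ≈ 103.66 km. ✓

x ≈ -68.5 km, y ≈ -4.1 km, depth ≈ 36.4 km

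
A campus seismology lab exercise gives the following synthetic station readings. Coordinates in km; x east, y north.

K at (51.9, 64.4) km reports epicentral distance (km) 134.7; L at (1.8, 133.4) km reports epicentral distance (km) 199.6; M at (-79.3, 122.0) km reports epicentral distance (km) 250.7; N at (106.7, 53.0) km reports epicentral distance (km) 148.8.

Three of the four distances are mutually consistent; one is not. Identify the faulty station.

Solve using three stations at a time. Using K, L, N (subtract circle equations pairwise → linear system) gives (x, y) ≈ (17.0, -65.5).
Distances from that point to each station vs reported:
  K: calculated 134.5 vs reported 134.7 → residual 0.2 km
  L: calculated 199.5 vs reported 199.6 → residual 0.1 km
  M: calculated 210.8 vs reported 250.7 → residual 39.9 km
  N: calculated 148.6 vs reported 148.8 → residual 0.2 km
K, L, N are mutually consistent (residuals ≈ 0); M is off by 39.9 km.

M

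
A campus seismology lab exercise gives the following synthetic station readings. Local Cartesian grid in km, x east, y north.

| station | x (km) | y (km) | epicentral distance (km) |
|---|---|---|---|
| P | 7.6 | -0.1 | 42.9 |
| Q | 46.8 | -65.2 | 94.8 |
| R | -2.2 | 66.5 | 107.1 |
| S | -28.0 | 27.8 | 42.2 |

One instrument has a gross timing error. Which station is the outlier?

Solve using three stations at a time. Using P, Q, S (subtract circle equations pairwise → linear system) gives (x, y) ≈ (-32.8, -13.9).
Distances from that point to each station vs reported:
  P: calculated 42.6 vs reported 42.9 → residual 0.3 km
  Q: calculated 94.7 vs reported 94.8 → residual 0.1 km
  R: calculated 86.0 vs reported 107.1 → residual 21.1 km
  S: calculated 41.9 vs reported 42.2 → residual 0.3 km
P, Q, S are mutually consistent (residuals ≈ 0); R is off by 21.1 km.

R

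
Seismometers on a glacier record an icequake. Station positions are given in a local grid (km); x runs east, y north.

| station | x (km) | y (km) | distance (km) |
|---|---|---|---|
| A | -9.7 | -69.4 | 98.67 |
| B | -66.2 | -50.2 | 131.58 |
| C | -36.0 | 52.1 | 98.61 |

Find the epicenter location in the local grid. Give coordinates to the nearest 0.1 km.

Circle about each station: (x + 9.7)² + (y + 69.4)² = 98.67²; (x + 66.2)² + (y + 50.2)² = 131.58²; (x + 36.0)² + (y − 52.1)² = 98.61².
Subtracting pairs of circle equations eliminates x²+y² and gives linear equations (the radical axes):
-113.0 x + 38.4 y = -5585.50
-52.6 x + 243.0 y = -888.20
Solving the 2×2 system: x ≈ 52.0, y ≈ 7.6 km.

52.0 km east, 7.6 km north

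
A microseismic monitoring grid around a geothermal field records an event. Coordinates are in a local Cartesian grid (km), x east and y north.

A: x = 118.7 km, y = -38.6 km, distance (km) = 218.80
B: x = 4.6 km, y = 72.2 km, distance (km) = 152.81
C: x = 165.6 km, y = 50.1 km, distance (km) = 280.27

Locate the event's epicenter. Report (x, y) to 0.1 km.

x ≈ -100.1 km, y ≈ -39.1 km

Circle about each station: (x − 118.7)² + (y + 38.6)² = 218.80²; (x − 4.6)² + (y − 72.2)² = 152.81²; (x − 165.6)² + (y − 50.1)² = 280.27².
Subtracting pairs of circle equations eliminates x²+y² and gives linear equations (the radical axes):
-228.2 x + 221.6 y = 14176.89
93.8 x + 177.4 y = -16324.11
Solving the 2×2 system: x ≈ -100.1, y ≈ -39.1 km.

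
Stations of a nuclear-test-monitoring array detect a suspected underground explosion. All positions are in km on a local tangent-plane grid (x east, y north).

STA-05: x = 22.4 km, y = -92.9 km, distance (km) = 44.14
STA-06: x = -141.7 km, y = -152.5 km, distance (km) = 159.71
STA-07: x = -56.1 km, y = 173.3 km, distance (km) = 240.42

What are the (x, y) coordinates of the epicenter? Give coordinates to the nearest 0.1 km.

-9.7 km east, -62.6 km north

Circle about each station: (x − 22.4)² + (y + 92.9)² = 44.14²; (x + 141.7)² + (y + 152.5)² = 159.71²; (x + 56.1)² + (y − 173.3)² = 240.42².
Subtracting the STA-05 equation from the STA-06 and STA-07 equations removes the quadratic terms:
-328.2 x − 119.2 y = 10644.03
-157.0 x + 532.4 y = -31805.51
Solving the 2×2 system: x ≈ -9.7, y ≈ -62.6 km.
Check against STA-05 (with the unrounded x, y): √((x − 22.4)²+(y + 92.9)²) = 44.14 ≈ 44.14 km. ✓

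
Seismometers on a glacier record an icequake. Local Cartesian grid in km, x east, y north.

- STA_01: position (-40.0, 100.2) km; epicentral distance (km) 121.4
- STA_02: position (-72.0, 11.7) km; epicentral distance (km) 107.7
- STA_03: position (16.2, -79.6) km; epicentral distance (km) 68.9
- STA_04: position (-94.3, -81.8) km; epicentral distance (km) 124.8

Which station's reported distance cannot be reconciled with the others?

Solve using three stations at a time. Using STA_01, STA_03, STA_04 (subtract circle equations pairwise → linear system) gives (x, y) ≈ (8.6, -11.1).
Distances from that point to each station vs reported:
  STA_01: calculated 121.4 vs reported 121.4 → residual 0.0 km
  STA_02: calculated 83.7 vs reported 107.7 → residual 24.0 km
  STA_03: calculated 68.9 vs reported 68.9 → residual 0.0 km
  STA_04: calculated 124.8 vs reported 124.8 → residual 0.0 km
STA_01, STA_03, STA_04 are mutually consistent (residuals ≈ 0); STA_02 is off by 24.0 km.

STA_02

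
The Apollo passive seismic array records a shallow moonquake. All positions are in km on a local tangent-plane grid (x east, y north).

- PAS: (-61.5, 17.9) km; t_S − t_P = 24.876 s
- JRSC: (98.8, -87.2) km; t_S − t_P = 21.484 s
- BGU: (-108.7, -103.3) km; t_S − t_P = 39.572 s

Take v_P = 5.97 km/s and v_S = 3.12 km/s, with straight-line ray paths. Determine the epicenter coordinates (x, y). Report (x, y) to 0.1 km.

Distance from S−P lag: d = Δt · v_P v_S / (v_P − v_S) = Δt · (5.97·3.12)/(5.97−3.12) ≈ 6.5356·Δt.
So d_PAS = 162.58, d_JRSC = 140.41, d_BGU = 258.63 km.
Circle about each station: (x + 61.5)² + (y − 17.9)² = 162.58²; (x − 98.8)² + (y + 87.2)² = 140.41²; (x + 108.7)² + (y + 103.3)² = 258.63².
Subtracting the PAS equation from the JRSC and BGU equations removes the quadratic terms:
320.6 x − 210.2 y = 19979.91
-94.4 x − 242.4 y = -22073.30
Solving the 2×2 system: x ≈ 97.2, y ≈ 53.2 km.

x ≈ 97.2 km, y ≈ 53.2 km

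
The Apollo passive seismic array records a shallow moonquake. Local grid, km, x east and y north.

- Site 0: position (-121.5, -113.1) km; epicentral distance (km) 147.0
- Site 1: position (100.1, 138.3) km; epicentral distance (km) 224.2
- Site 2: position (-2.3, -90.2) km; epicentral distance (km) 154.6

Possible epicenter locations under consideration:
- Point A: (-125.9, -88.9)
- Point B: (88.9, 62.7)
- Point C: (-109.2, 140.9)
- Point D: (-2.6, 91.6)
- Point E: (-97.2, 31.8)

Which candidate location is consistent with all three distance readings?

Point E

For each candidate, compare |candidate − station| to the reported distance:
Point A: residuals Site 0 122.4, Site 1 96.3, Site 2 31.0 → max 122.4 km
Point B: residuals Site 0 127.2, Site 1 147.8, Site 2 23.4 → max 147.8 km
Point C: residuals Site 0 107.3, Site 1 14.9, Site 2 100.0 → max 107.3 km
Point D: residuals Site 0 89.7, Site 1 111.4, Site 2 27.2 → max 111.4 km
Point E: residuals Site 0 0.1, Site 1 0.0, Site 2 0.0 → max 0.1 km
Only Point E has all residuals ≈ 0.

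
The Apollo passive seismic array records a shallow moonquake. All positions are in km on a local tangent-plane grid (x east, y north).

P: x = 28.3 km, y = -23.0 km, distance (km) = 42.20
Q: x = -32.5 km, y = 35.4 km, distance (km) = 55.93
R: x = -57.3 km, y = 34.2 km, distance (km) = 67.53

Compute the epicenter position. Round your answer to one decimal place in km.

Circle about each station: (x − 28.3)² + (y + 23.0)² = 42.20²; (x + 32.5)² + (y − 35.4)² = 55.93²; (x + 57.3)² + (y − 34.2)² = 67.53².
Subtracting pairs of circle equations eliminates x²+y² and gives linear equations (the radical axes):
-121.6 x + 116.8 y = -367.80
-171.2 x + 114.4 y = 343.58
Solving the 2×2 system: x ≈ -13.5, y ≈ -17.2 km.

-13.5 km east, -17.2 km north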